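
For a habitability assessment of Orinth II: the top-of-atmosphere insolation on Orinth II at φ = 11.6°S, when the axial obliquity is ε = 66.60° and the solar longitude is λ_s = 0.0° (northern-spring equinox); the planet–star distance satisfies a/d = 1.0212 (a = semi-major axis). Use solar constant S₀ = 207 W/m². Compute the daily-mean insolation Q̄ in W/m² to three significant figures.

Q̄ ≈ 67.3 W/m²

Solar declination: sin δ = sin ε · sin λ_s = sin 66.60° × sin 0.0° = 0.00000, so δ = +0.000°.
cos H₀ = −tan(-11.6°) tan(+0.000°) = 0.0000, H₀ = 1.5708 rad.
Bracket: H₀ sin φ sin δ + cos φ cos δ sin H₀ = 1.5708×-0.20108×0.00000 + 0.97958×1.00000×1.00000 = -0.000000 + 0.979580 = 0.979580.
Inverse-square distance factor (a/d)² = 1.0212² = 1.042849.
Q̄ = (S₀/π) × 1.042849 × [bracket] = (207/π) × 1.042849 × 0.979580 = 67.31 W/m².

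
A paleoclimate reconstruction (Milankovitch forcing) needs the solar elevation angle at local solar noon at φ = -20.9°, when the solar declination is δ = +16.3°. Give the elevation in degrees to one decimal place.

At local noon the hour angle is zero, so the zenith angle equals |φ − δ| = |-20.9° − (+16.300°)| = 37.200°.
Elevation = 90° − 37.200° = 52.8°.

52.8°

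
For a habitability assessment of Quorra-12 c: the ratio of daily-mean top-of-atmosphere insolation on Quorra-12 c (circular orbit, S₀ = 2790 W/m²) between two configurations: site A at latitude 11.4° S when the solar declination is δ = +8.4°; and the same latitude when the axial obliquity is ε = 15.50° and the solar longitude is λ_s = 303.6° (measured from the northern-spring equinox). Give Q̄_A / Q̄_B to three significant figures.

Q̄_A / Q̄_B ≈ 0.902

— Configuration A (φ=-11.4°):
cos H₀ = −tan(-11.4°) tan(+8.400°) = 0.0298, H₀ = 1.5410 rad.
Bracket: H₀ sin φ sin δ + cos φ cos δ sin H₀ = 1.5410×-0.19766×0.14608 + 0.98027×0.98927×0.99956 = -0.044495 + 0.969325 = 0.924830.
Q̄ = (S₀/π) × [bracket] = (2790/π) × 0.924830 = 821.33 W/m².
— Configuration B (φ=-11.4°):
Solar declination: sin δ = sin ε · sin λ_s = sin 15.50° × sin 303.6° = -0.22259, so δ = -12.861°.
cos H₀ = −tan(-11.4°) tan(-12.861°) = -0.0460, H₀ = 1.6168 rad.
Bracket: H₀ sin φ sin δ + cos φ cos δ sin H₀ = 1.6168×-0.19766×-0.22259 + 0.98027×0.97491×0.99894 = 0.071135 + 0.954662 = 1.025797.
Q̄ = (S₀/π) × [bracket] = (2790/π) × 1.025797 = 910.99 W/m².
Ratio Q̄_A / Q̄_B = 821.33 / 910.99 = 0.9016.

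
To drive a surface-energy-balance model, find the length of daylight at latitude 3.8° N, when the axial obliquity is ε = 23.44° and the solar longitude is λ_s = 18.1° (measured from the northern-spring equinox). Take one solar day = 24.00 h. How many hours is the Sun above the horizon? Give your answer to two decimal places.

Solar declination: sin δ = sin ε · sin λ_s = sin 23.44° × sin 18.1° = 0.12358, so δ = +7.099°.
cos H₀ = −tan φ · tan δ = −tan(+3.8°) × tan(+7.099°) = -0.0083, so H₀ = 1.5791 rad = 90.47°.
Daylight = 2H₀/(2π) × 24.00 h = (1.5791/π) × 24.00 = 12.06 h.

12.06 h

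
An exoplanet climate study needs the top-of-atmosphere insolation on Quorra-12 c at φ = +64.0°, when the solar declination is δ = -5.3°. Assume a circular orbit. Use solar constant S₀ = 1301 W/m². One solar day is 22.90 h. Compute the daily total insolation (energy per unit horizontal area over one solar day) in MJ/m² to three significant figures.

10.7 MJ/m²

cos H₀ = −tan(+64.0°) tan(-5.300°) = 0.1902, H₀ = 1.3794 rad.
Bracket: H₀ sin φ sin δ + cos φ cos δ sin H₀ = 1.3794×0.89879×-0.09237 + 0.43837×0.99572×0.98175 = -0.114519 + 0.428528 = 0.314009.
Q̄ = (S₀/π) × [bracket] = (1301/π) × 0.314009 = 130.04 W/m².
Daily total = Q̄ × 22.90 h × 3600 s/h = 130.04 × 22.90 × 3600 / 10⁶ = 10.72 MJ/m².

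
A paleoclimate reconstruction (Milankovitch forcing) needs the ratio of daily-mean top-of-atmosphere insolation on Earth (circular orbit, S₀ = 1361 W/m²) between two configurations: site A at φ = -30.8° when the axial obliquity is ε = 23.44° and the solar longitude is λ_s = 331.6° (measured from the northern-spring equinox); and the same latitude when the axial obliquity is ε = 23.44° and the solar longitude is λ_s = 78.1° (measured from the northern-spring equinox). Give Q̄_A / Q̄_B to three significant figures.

— Configuration A (φ=-30.8°):
Solar declination: sin δ = sin ε · sin λ_s = sin 23.44° × sin 331.6° = -0.18920, so δ = -10.906°.
cos H₀ = −tan(-30.8°) tan(-10.906°) = -0.1149, H₀ = 1.6859 rad.
Bracket: H₀ sin φ sin δ + cos φ cos δ sin H₀ = 1.6859×-0.51204×-0.18920 + 0.85896×0.98194×0.99338 = 0.163327 + 0.837864 = 1.001191.
Q̄ = (S₀/π) × [bracket] = (1361/π) × 1.001191 = 433.74 W/m².
— Configuration B (φ=-30.8°):
Solar declination: sin δ = sin ε · sin λ_s = sin 23.44° × sin 78.1° = 0.38924, so δ = +22.907°.
cos H₀ = −tan(-30.8°) tan(+22.907°) = 0.2519, H₀ = 1.3162 rad.
Bracket: H₀ sin φ sin δ + cos φ cos δ sin H₀ = 1.3162×-0.51204×0.38924 + 0.85896×0.92114×0.96775 = -0.262327 + 0.765705 = 0.503378.
Q̄ = (S₀/π) × [bracket] = (1361/π) × 0.503378 = 218.07 W/m².
Ratio Q̄_A / Q̄_B = 433.74 / 218.07 = 1.989.

Q̄_A / Q̄_B ≈ 1.99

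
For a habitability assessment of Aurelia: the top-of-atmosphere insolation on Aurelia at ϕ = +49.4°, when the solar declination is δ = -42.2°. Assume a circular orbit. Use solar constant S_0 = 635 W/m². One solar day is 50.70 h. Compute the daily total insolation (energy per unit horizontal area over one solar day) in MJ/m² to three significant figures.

cos h₀ = −tan(+49.4°) tan(-42.200°) = 1.0579 ≥ 1 ⇒ polar night, h₀ = 0 and Q̄ = 0.
Daily total = Q̄ × 50.70 h × 3600 s/h = 0.00 MJ/m².

0.00 MJ/m²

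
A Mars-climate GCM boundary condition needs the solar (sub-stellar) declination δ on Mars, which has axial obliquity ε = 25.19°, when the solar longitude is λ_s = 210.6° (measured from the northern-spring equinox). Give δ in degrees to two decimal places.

δ = -12.51°

sin δ = sin ε · sin λ_s = sin 25.19° × sin 210.6° = -0.216659.
δ = arcsin(-0.216659) = -12.51°.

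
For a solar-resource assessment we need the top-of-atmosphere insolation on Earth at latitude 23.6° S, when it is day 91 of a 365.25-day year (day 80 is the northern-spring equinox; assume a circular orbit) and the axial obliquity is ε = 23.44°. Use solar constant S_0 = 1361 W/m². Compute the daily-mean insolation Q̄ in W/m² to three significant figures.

Solar longitude: L_s = 360° × (91 − 80)/365.25 = 10.842°.
sin δ = sin 23.44° × sin 10.842° = 0.07482, so δ = +4.291°.
cos h₀ = −tan(-23.6°) tan(+4.291°) = 0.0328, h₀ = 1.5380 rad.
Bracket: h₀ sin ϕ sin δ + cos ϕ cos δ sin h₀ = 1.5380×-0.40035×0.07482 + 0.91636×0.99720×0.99946 = -0.046070 + 0.913301 = 0.867231.
Q̄ = (S_0/π) × [bracket] = (1361/π) × 0.867231 = 375.7 W/m².

Q̄ ≈ 376 W/m²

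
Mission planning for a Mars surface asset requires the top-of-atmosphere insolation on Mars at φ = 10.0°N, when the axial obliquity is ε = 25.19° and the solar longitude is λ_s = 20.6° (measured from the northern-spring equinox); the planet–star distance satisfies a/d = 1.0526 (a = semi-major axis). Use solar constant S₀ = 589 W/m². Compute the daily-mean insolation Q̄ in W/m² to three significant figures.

Solar declination: sin δ = sin ε · sin λ_s = sin 25.19° × sin 20.6° = 0.14975, so δ = +8.613°.
cos H₀ = −tan(+10.0°) tan(+8.613°) = -0.0267, H₀ = 1.5975 rad.
Bracket: H₀ sin φ sin δ + cos φ cos δ sin H₀ = 1.5975×0.17365×0.14975 + 0.98481×0.98872×0.99964 = 0.041542 + 0.973351 = 1.014893.
Inverse-square distance factor (a/d)² = 1.0526² = 1.107967.
Q̄ = (S₀/π) × 1.107967 × [bracket] = (589/π) × 1.107967 × 1.014893 = 210.8 W/m².

Q̄ ≈ 211 W/m²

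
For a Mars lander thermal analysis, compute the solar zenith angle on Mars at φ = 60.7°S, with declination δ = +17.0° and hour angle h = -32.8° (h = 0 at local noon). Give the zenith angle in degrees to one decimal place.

θ_z = 82.0°

cos θ_z = sin φ sin δ + cos φ cos δ cos h = -0.254968 + 0.393384 = 0.138416.
θ_z = arccos(0.138416) = 82.0°.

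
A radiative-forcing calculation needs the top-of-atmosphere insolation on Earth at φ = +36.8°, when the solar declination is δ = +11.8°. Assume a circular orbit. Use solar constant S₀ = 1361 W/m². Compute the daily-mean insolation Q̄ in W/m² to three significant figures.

Q̄ ≈ 427 W/m²

cos H₀ = −tan(+36.8°) tan(+11.800°) = -0.1563, H₀ = 1.7277 rad.
Bracket: H₀ sin φ sin δ + cos φ cos δ sin H₀ = 1.7277×0.59902×0.20450 + 0.80073×0.97887×0.98771 = 0.211643 + 0.774178 = 0.985821.
Q̄ = (S₀/π) × [bracket] = (1361/π) × 0.985821 = 427.1 W/m².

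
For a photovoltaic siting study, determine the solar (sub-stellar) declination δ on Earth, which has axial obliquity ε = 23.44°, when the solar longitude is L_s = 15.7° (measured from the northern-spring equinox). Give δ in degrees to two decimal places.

sin δ = sin ε · sin L_s = sin 23.44° × sin 15.7° = 0.107642.
δ = arcsin(0.107642) = +6.18°.

δ = +6.18°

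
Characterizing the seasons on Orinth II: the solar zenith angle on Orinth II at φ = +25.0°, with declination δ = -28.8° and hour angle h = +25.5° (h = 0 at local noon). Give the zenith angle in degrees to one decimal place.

θ_z = 59.1°

cos θ_z = sin φ sin δ + cos φ cos δ cos h = -0.203598 + 0.716836 = 0.513238.
θ_z = arccos(0.513238) = 59.1°.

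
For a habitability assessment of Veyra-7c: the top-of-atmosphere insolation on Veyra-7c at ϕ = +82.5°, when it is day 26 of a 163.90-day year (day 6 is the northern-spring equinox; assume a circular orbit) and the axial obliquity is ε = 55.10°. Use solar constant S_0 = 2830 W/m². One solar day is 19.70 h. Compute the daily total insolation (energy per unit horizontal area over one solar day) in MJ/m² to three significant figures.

113 MJ/m²

Solar longitude: L_s = 360° × (26 − 6)/163.90 = 43.929°.
sin δ = sin 55.10° × sin 43.929° = 0.56900, so δ = +34.680°.
cos h₀ = −tan(+82.5°) tan(+34.680°) = -5.2557 ≤ −1 ⇒ polar day, h₀ = π.
Bracket: h₀ sin ϕ sin δ + cos ϕ cos δ sin h₀ = 3.1416×0.99144×0.56900 + 0.13053×0.82234×0.00000 = 1.772269 + 0.000000 = 1.772269.
Q̄ = (S_0/π) × [bracket] = (2830/π) × 1.772269 = 1596.5 W/m².
Daily total = Q̄ × 19.70 h × 3600 s/h = 1596.5 × 19.70 × 3600 / 10⁶ = 113.2 MJ/m².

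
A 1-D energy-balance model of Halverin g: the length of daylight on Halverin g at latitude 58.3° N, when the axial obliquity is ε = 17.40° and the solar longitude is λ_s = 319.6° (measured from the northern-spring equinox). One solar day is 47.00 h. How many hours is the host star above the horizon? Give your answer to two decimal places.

Solar declination: sin δ = sin ε · sin λ_s = sin 17.40° × sin 319.6° = -0.19381, so δ = -11.175°.
cos H₀ = −tan φ · tan δ = −tan(+58.3°) × tan(-11.175°) = 0.3199, so H₀ = 1.2452 rad = 71.34°.
Daylight = 2H₀/(2π) × 47.00 h = (1.2452/π) × 47.00 = 18.63 h.

18.63 h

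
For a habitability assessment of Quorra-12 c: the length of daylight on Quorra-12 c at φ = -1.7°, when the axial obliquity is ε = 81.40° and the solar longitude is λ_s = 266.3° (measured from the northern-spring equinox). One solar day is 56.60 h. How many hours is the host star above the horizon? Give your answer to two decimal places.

Solar declination: sin δ = sin ε · sin λ_s = sin 81.40° × sin 266.3° = -0.98670, so δ = -80.643°.
cos H₀ = −tan φ · tan δ = −tan(-1.7°) × tan(-80.643°) = -0.1801, so H₀ = 1.7519 rad = 100.38°.
Daylight = 2H₀/(2π) × 56.60 h = (1.7519/π) × 56.60 = 31.56 h.

31.56 h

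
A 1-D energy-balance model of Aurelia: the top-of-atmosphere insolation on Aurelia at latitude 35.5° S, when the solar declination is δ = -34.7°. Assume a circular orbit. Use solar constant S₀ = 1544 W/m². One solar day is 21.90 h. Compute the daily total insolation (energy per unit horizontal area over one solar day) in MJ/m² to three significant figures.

49.3 MJ/m²

cos H₀ = −tan(-35.5°) tan(-34.700°) = -0.4939, H₀ = 2.0874 rad.
Bracket: H₀ sin φ sin δ + cos φ cos δ sin H₀ = 2.0874×-0.58070×-0.56928 + 0.81412×0.82214×0.86951 = 0.690055 + 0.581981 = 1.272036.
Q̄ = (S₀/π) × [bracket] = (1544/π) × 1.272036 = 625.17 W/m².
Daily total = Q̄ × 21.90 h × 3600 s/h = 625.17 × 21.90 × 3600 / 10⁶ = 49.29 MJ/m².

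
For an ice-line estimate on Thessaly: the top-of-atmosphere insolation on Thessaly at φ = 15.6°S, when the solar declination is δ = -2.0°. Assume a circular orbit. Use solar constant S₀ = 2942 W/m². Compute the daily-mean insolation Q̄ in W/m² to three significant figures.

cos H₀ = −tan(-15.6°) tan(-2.000°) = -0.0098, H₀ = 1.5805 rad.
Bracket: H₀ sin φ sin δ + cos φ cos δ sin H₀ = 1.5805×-0.26892×-0.03490 + 0.96316×0.99939×0.99995 = 0.014833 + 0.962524 = 0.977357.
Q̄ = (S₀/π) × [bracket] = (2942/π) × 0.977357 = 915.3 W/m².

Q̄ ≈ 915 W/m²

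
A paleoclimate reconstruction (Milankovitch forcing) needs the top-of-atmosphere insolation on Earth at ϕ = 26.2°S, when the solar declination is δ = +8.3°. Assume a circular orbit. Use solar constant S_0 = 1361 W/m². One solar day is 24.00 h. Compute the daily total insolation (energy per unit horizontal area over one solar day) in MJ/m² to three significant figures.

cos h₀ = −tan(-26.2°) tan(+8.300°) = 0.0718, h₀ = 1.4990 rad.
Bracket: h₀ sin ϕ sin δ + cos ϕ cos δ sin h₀ = 1.4990×-0.44151×0.14436 + 0.89726×0.98953×0.99742 = -0.095541 + 0.885575 = 0.790034.
Q̄ = (S_0/π) × [bracket] = (1361/π) × 0.790034 = 342.26 W/m².
Daily total = Q̄ × 24.00 h × 3600 s/h = 342.26 × 24.00 × 3600 / 10⁶ = 29.57 MJ/m².

29.6 MJ/m²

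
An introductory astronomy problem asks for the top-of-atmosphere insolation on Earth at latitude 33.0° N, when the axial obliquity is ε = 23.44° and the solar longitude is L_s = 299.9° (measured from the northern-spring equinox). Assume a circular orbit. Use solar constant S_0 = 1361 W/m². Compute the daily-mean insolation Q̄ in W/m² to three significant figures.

Q̄ ≈ 223 W/m²

Solar declination: sin δ = sin ε · sin L_s = sin 23.44° × sin 299.9° = -0.34484, so δ = -20.172°.
cos h₀ = −tan(+33.0°) tan(-20.172°) = 0.2386, h₀ = 1.3299 rad.
Bracket: h₀ sin ϕ sin δ + cos ϕ cos δ sin h₀ = 1.3299×0.54464×-0.34484 + 0.83867×0.93866×0.97112 = -0.249773 + 0.764491 = 0.514718.
Q̄ = (S_0/π) × [bracket] = (1361/π) × 0.514718 = 223.0 W/m².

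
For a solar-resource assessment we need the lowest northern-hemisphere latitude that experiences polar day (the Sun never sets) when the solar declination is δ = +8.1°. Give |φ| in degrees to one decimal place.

Polar day requires cos H₀ = −tan φ tan δ ≤ −1, i.e. tan φ tan δ ≥ 1.
The boundary is |tan φ| · |tan δ| = 1, so |φ| = 90° − |δ| = 90° − 8.1° = 81.9° in the northern hemisphere.

|φ| = 81.9°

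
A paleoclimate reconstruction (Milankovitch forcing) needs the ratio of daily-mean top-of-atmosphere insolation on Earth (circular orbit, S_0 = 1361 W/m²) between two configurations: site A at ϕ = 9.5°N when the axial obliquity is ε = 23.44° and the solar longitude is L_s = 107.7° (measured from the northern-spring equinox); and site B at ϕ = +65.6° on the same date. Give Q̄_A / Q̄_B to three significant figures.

— Configuration A (ϕ=+9.5°):
Solar declination: sin δ = sin ε · sin L_s = sin 23.44° × sin 107.7° = 0.37896, so δ = +22.269°.
cos h₀ = −tan(+9.5°) tan(+22.269°) = -0.0685, h₀ = 1.6394 rad.
Bracket: h₀ sin ϕ sin δ + cos ϕ cos δ sin h₀ = 1.6394×0.16505×0.37896 + 0.98629×0.92541×0.99765 = 0.102540 + 0.910578 = 1.013118.
Q̄ = (S_0/π) × [bracket] = (1361/π) × 1.013118 = 438.90 W/m².
— Configuration B (ϕ=+65.6°):
cos h₀ = −tan(+65.6°) tan(+22.269°) = -0.9027, h₀ = 2.6969 rad.
Bracket: h₀ sin ϕ sin δ + cos ϕ cos δ sin h₀ = 2.6969×0.91068×0.37896 + 0.41310×0.92541×0.43019 = 0.930731 + 0.164456 = 1.095187.
Q̄ = (S_0/π) × [bracket] = (1361/π) × 1.095187 = 474.46 W/m².
Ratio Q̄_A / Q̄_B = 438.90 / 474.46 = 0.9251.

Q̄_A / Q̄_B ≈ 0.925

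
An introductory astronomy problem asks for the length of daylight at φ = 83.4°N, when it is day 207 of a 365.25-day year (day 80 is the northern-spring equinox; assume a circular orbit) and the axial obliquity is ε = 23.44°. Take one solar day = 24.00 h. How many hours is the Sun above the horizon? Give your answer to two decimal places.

24.00 h

Solar longitude: λ_s = 360° × (207 − 80)/365.25 = 125.175°.
sin δ = sin 23.44° × sin 125.175° = 0.32515, so δ = +18.975°.
Sunrise equation: cos H₀ = −tan φ · tan δ = -2.9717 ≤ −1, so the Sun never sets (polar day) and H₀ = π.
Daylight = 2H₀/(2π) × 24.00 h = (3.1416/π) × 24.00 = 24.00 h.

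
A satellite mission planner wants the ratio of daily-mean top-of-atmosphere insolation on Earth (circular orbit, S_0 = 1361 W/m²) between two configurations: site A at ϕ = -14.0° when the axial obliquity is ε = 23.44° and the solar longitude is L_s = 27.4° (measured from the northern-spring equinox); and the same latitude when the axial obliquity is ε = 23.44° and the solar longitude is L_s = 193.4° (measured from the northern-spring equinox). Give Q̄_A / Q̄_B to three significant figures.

— Configuration A (ϕ=-14.0°):
Solar declination: sin δ = sin ε · sin L_s = sin 23.44° × sin 27.4° = 0.18306, so δ = +10.548°.
cos h₀ = −tan(-14.0°) tan(+10.548°) = 0.0464, h₀ = 1.5244 rad.
Bracket: h₀ sin ϕ sin δ + cos ϕ cos δ sin h₀ = 1.5244×-0.24192×0.18306 + 0.97030×0.98310×0.99892 = -0.067509 + 0.952872 = 0.885363.
Q̄ = (S_0/π) × [bracket] = (1361/π) × 0.885363 = 383.56 W/m².
— Configuration B (ϕ=-14.0°):
Solar declination: sin δ = sin ε · sin L_s = sin 23.44° × sin 193.4° = -0.09219, so δ = -5.289°.
cos h₀ = −tan(-14.0°) tan(-5.289°) = -0.0231, h₀ = 1.5939 rad.
Bracket: h₀ sin ϕ sin δ + cos ϕ cos δ sin h₀ = 1.5939×-0.24192×-0.09219 + 0.97030×0.99574×0.99973 = 0.035548 + 0.965906 = 1.001454.
Q̄ = (S_0/π) × [bracket] = (1361/π) × 1.001454 = 433.85 W/m².
Ratio Q̄_A / Q̄_B = 383.56 / 433.85 = 0.8841.

Q̄_A / Q̄_B ≈ 0.884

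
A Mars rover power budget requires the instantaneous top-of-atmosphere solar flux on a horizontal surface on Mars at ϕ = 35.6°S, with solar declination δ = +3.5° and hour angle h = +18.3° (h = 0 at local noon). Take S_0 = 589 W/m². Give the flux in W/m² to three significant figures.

433 W/m²

cos θ_z = sin ϕ sin δ + cos ϕ cos δ cos h = -0.035538 + 0.770539 = 0.735001.
Flux = S_0 · cos θ_z = 589 × 0.735001 = 432.9 W/m².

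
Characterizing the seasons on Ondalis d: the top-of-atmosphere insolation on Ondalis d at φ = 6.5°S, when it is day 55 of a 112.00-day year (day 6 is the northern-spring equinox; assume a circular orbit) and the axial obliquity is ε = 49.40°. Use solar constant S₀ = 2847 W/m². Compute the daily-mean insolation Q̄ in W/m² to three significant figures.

Q̄ ≈ 815 W/m²

Solar longitude: λ_s = 360° × (55 − 6)/112.00 = 157.500°.
sin δ = sin 49.40° × sin 157.500° = 0.29056, so δ = +16.892°.
cos H₀ = −tan(-6.5°) tan(+16.892°) = 0.0346, H₀ = 1.5362 rad.
Bracket: H₀ sin φ sin δ + cos φ cos δ sin H₀ = 1.5362×-0.11320×0.29056 + 0.99357×0.95686×0.99940 = -0.050528 + 0.950137 = 0.899609.
Q̄ = (S₀/π) × [bracket] = (2847/π) × 0.899609 = 815.3 W/m².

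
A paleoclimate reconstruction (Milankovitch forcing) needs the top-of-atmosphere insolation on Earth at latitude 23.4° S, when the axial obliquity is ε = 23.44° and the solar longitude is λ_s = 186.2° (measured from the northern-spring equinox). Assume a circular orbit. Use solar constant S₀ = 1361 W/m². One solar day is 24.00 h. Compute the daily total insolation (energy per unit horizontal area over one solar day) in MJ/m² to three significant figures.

35.3 MJ/m²

Solar declination: sin δ = sin ε · sin λ_s = sin 23.44° × sin 186.2° = -0.04296, so δ = -2.462°.
cos H₀ = −tan(-23.4°) tan(-2.462°) = -0.0186, H₀ = 1.5894 rad.
Bracket: H₀ sin φ sin δ + cos φ cos δ sin H₀ = 1.5894×-0.39715×-0.04296 + 0.91775×0.99908×0.99983 = 0.027118 + 0.916750 = 0.943868.
Q̄ = (S₀/π) × [bracket] = (1361/π) × 0.943868 = 408.90 W/m².
Daily total = Q̄ × 24.00 h × 3600 s/h = 408.90 × 24.00 × 3600 / 10⁶ = 35.33 MJ/m².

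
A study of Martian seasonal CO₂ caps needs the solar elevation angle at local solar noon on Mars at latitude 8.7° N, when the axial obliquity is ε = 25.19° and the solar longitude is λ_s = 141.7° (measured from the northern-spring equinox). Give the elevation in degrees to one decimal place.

Solar declination: sin δ = sin ε · sin λ_s = sin 25.19° × sin 141.7° = 0.26379, so δ = +15.295°.
At local noon the hour angle is zero, so the zenith angle equals |φ − δ| = |+8.7° − (+15.295°)| = 6.595°.
Elevation = 90° − 6.595° = 83.4°.

83.4°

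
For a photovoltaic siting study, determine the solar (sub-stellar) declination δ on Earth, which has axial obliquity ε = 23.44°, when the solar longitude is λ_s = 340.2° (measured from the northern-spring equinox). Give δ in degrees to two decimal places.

sin δ = sin ε · sin λ_s = sin 23.44° × sin 340.2° = -0.134746.
δ = arcsin(-0.134746) = -7.74°.

δ = -7.74°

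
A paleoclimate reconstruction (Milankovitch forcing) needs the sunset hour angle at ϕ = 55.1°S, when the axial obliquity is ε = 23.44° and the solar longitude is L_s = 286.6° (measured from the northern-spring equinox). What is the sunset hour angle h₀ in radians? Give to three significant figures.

h₀ = 2.20 rad

Solar declination: sin δ = sin ε · sin L_s = sin 23.44° × sin 286.6° = -0.38121, so δ = -22.409°.
cos h₀ = −tan ϕ · tan δ = −tan(-55.1°) × tan(-22.409°) = -0.5911, so h₀ = 2.2032 rad = 126.23°.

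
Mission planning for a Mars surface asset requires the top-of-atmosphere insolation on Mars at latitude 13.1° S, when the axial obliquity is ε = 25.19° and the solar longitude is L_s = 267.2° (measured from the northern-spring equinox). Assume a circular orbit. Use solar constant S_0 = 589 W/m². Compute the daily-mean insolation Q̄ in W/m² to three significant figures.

Solar declination: sin δ = sin ε · sin L_s = sin 25.19° × sin 267.2° = -0.42511, so δ = -25.158°.
cos h₀ = −tan(-13.1°) tan(-25.158°) = -0.1093, h₀ = 1.6803 rad.
Bracket: h₀ sin ϕ sin δ + cos ϕ cos δ sin h₀ = 1.6803×-0.22665×-0.42511 + 0.97398×0.90514×0.99401 = 0.161899 + 0.876308 = 1.038207.
Q̄ = (S_0/π) × [bracket] = (589/π) × 1.038207 = 194.6 W/m².

Q̄ ≈ 195 W/m²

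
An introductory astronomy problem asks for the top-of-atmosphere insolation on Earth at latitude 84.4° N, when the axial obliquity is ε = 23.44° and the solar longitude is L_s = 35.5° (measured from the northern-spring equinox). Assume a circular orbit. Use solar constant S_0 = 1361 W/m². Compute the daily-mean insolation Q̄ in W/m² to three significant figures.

Q̄ ≈ 313 W/m²

Solar declination: sin δ = sin ε · sin L_s = sin 23.44° × sin 35.5° = 0.23100, so δ = +13.356°.
cos h₀ = −tan(+84.4°) tan(+13.356°) = -2.4214 ≤ −1 ⇒ polar day, h₀ = π.
Bracket: h₀ sin ϕ sin δ + cos ϕ cos δ sin h₀ = 3.1416×0.99523×0.23100 + 0.09758×0.97295×0.00000 = 0.722248 + 0.000000 = 0.722248.
Q̄ = (S_0/π) × [bracket] = (1361/π) × 0.722248 = 312.9 W/m².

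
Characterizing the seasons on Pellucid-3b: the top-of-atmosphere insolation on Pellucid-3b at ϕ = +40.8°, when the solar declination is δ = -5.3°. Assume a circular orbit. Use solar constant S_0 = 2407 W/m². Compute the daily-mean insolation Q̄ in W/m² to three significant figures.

cos h₀ = −tan(+40.8°) tan(-5.300°) = 0.0801, h₀ = 1.4906 rad.
Bracket: h₀ sin ϕ sin δ + cos ϕ cos δ sin h₀ = 1.4906×0.65342×-0.09237 + 0.75700×0.99572×0.99679 = -0.089967 + 0.751340 = 0.661373.
Q̄ = (S_0/π) × [bracket] = (2407/π) × 0.661373 = 506.7 W/m².

Q̄ ≈ 507 W/m²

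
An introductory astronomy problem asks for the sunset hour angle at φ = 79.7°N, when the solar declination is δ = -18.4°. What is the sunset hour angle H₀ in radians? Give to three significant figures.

cos H₀ = −tan φ · tan δ = 1.8305 ≥ 1, so the Sun never rises (polar night) and H₀ = 0.

H₀ = 0.00 rad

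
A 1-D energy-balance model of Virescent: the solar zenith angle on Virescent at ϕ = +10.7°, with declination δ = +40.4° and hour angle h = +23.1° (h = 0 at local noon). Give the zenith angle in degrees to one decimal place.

cos θ_z = sin ϕ sin δ + cos ϕ cos δ cos h = 0.120334 + 0.688300 = 0.808634.
θ_z = arccos(0.808634) = 36.0°.

θ_z = 36.0°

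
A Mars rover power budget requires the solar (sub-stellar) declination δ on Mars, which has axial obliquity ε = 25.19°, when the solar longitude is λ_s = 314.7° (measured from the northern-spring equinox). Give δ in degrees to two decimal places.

sin δ = sin ε · sin λ_s = sin 25.19° × sin 314.7° = -0.302531.
δ = arcsin(-0.302531) = -17.61°.

δ = -17.61°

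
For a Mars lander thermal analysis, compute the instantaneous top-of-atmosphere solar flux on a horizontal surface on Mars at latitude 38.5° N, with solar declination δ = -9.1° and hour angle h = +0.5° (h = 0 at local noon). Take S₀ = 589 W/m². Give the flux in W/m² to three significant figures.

397 W/m²

cos θ_z = sin φ sin δ + cos φ cos δ cos h = -0.098456 + 0.772729 = 0.674273.
Flux = S₀ · cos θ_z = 589 × 0.674273 = 397.1 W/m².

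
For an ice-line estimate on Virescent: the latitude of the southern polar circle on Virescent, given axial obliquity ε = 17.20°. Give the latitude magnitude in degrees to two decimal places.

The polar circle is the lowest latitude that experiences at least one full rotation of continuous darkness at the northern-summer solstice; it lies at |ϕ| = 90° − ε = 90° − 17.20° = 72.80°.

72.80°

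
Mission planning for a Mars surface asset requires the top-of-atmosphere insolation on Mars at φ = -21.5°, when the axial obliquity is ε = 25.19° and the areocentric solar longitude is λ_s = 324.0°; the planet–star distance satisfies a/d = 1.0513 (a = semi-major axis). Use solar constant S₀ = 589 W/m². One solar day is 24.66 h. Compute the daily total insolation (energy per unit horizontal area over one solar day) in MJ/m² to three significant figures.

sin δ = sin 25.19° × sin 324.0° = -0.25017, so δ = -14.488°.
cos H₀ = −tan(-21.5°) tan(-14.488°) = -0.1018, H₀ = 1.6728 rad.
Bracket: H₀ sin φ sin δ + cos φ cos δ sin H₀ = 1.6728×-0.36650×-0.25017 + 0.93042×0.96820×0.99481 = 0.153375 + 0.896157 = 1.049532.
Inverse-square distance factor (a/d)² = 1.0513² = 1.105232.
Q̄ = (S₀/π) × 1.105232 × [bracket] = (589/π) × 1.105232 × 1.049532 = 217.48 W/m².
Daily total = Q̄ × 24.66 h × 3600 s/h = 217.48 × 24.66 × 3600 / 10⁶ = 19.31 MJ/m².

19.3 MJ/m²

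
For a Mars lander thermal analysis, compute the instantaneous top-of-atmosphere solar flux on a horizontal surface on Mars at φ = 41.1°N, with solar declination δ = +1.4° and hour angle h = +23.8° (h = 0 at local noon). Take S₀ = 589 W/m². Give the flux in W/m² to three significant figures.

415 W/m²

cos θ_z = sin φ sin δ + cos φ cos δ cos h = 0.016061 + 0.689274 = 0.705335.
Flux = S₀ · cos θ_z = 589 × 0.705335 = 415.4 W/m².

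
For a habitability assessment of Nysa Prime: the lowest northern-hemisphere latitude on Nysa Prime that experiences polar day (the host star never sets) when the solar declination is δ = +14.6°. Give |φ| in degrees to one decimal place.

Polar day requires cos H₀ = −tan φ tan δ ≤ −1, i.e. tan φ tan δ ≥ 1.
The boundary is |tan φ| · |tan δ| = 1, so |φ| = 90° − |δ| = 90° − 14.6° = 75.4° in the northern hemisphere.

|φ| = 75.4°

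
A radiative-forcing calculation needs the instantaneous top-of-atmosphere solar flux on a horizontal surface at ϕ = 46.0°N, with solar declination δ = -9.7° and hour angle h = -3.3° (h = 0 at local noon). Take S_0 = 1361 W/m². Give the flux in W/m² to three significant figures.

765 W/m²

cos θ_z = sin ϕ sin δ + cos ϕ cos δ cos h = -0.121201 + 0.683592 = 0.562391.
Flux = S_0 · cos θ_z = 1361 × 0.562391 = 765.4 W/m².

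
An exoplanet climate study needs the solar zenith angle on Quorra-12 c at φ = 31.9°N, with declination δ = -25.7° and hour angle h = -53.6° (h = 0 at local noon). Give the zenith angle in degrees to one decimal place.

cos θ_z = sin φ sin δ + cos φ cos δ cos h = -0.229162 + 0.453959 = 0.224797.
θ_z = arccos(0.224797) = 77.0°.

θ_z = 77.0°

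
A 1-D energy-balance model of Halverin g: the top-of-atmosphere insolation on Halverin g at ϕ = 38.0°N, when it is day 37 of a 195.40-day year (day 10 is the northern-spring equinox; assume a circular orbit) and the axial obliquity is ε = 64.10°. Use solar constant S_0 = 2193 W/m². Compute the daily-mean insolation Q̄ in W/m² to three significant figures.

Q̄ ≈ 978 W/m²

Solar longitude: L_s = 360° × (37 − 10)/195.40 = 49.744°.
sin δ = sin 64.10° × sin 49.744° = 0.68651, so δ = +43.355°.
cos h₀ = −tan(+38.0°) tan(+43.355°) = -0.7377, h₀ = 2.4004 rad.
Bracket: h₀ sin ϕ sin δ + cos ϕ cos δ sin h₀ = 2.4004×0.61566×0.68651 + 0.78801×0.72712×0.67518 = 1.014545 + 0.386863 = 1.401408.
Q̄ = (S_0/π) × [bracket] = (2193/π) × 1.401408 = 978.3 W/m².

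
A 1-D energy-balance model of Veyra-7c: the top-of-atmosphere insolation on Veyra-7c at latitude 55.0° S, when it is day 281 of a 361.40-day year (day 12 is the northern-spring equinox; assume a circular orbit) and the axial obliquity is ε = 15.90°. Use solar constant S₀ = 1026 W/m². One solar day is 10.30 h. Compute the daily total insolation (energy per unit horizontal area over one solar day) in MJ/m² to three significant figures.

Solar longitude: λ_s = 360° × (281 − 12)/361.40 = 267.958°.
sin δ = sin 15.90° × sin 267.958° = -0.27379, so δ = -15.890°.
cos H₀ = −tan(-55.0°) tan(-15.890°) = -0.4065, H₀ = 1.9895 rad.
Bracket: H₀ sin φ sin δ + cos φ cos δ sin H₀ = 1.9895×-0.81915×-0.27379 + 0.57358×0.96179×0.91363 = 0.446195 + 0.504016 = 0.950211.
Q̄ = (S₀/π) × [bracket] = (1026/π) × 0.950211 = 310.33 W/m².
Daily total = Q̄ × 10.30 h × 3600 s/h = 310.33 × 10.30 × 3600 / 10⁶ = 11.51 MJ/m².

11.5 MJ/m²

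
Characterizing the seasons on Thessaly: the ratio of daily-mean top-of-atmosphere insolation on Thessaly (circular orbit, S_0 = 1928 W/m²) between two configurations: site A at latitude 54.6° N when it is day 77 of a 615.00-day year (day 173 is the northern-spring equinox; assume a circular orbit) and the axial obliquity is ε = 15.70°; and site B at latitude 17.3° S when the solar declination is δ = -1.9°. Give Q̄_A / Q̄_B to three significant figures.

— Configuration A (ϕ=+54.6°):
Solar longitude: L_s = 360° × (77 − 173)/615.00 = -56.195°, i.e. -56.195° + 360° = 303.805°.
sin δ = sin 15.70° × sin 303.805° = -0.22485, so δ = -12.994°.
cos h₀ = −tan(+54.6°) tan(-12.994°) = 0.3247, h₀ = 1.2401 rad.
Bracket: h₀ sin ϕ sin δ + cos ϕ cos δ sin h₀ = 1.2401×0.81513×-0.22485 + 0.57928×0.97439×0.94581 = -0.227288 + 0.533857 = 0.306569.
Q̄ = (S_0/π) × [bracket] = (1928/π) × 0.306569 = 188.14 W/m².
— Configuration B (ϕ=-17.3°):
cos h₀ = −tan(-17.3°) tan(-1.900°) = -0.0103, h₀ = 1.5811 rad.
Bracket: h₀ sin ϕ sin δ + cos ϕ cos δ sin h₀ = 1.5811×-0.29737×-0.03316 + 0.95476×0.99945×0.99995 = 0.015591 + 0.954187 = 0.969778.
Q̄ = (S_0/π) × [bracket] = (1928/π) × 0.969778 = 595.15 W/m².
Ratio Q̄_A / Q̄_B = 188.14 / 595.15 = 0.3161.

Q̄_A / Q̄_B ≈ 0.316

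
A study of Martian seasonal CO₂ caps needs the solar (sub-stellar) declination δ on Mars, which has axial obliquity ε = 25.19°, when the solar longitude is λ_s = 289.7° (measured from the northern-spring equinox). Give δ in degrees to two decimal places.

sin δ = sin ε · sin λ_s = sin 25.19° × sin 289.7° = -0.400710.
δ = arcsin(-0.400710) = -23.62°.

δ = -23.62°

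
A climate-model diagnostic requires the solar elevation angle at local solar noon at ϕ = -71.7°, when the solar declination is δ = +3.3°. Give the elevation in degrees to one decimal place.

At local noon the hour angle is zero, so the zenith angle equals |ϕ − δ| = |-71.7° − (+3.300°)| = 75.000°.
Elevation = 90° − 75.000° = 15.0°.

15.0°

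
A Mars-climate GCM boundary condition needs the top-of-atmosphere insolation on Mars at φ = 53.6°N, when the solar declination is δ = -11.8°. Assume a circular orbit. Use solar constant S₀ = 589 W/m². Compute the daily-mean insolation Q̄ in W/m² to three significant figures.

Q̄ ≈ 64.8 W/m²

cos H₀ = −tan(+53.6°) tan(-11.800°) = 0.2834, H₀ = 1.2835 rad.
Bracket: H₀ sin φ sin δ + cos φ cos δ sin H₀ = 1.2835×0.80489×-0.20450 + 0.59342×0.97887×0.95901 = -0.211264 + 0.557071 = 0.345807.
Q̄ = (S₀/π) × [bracket] = (589/π) × 0.345807 = 64.83 W/m².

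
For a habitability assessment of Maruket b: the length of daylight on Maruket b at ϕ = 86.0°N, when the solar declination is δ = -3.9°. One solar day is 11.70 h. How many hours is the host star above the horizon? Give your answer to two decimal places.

0.84 h

cos h₀ = −tan ϕ · tan δ = −tan(+86.0°) × tan(-3.900°) = 0.9749, so h₀ = 0.2244 rad = 12.86°.
Daylight = 2h₀/(2π) × 11.70 h = (0.2244/π) × 11.70 = 0.84 h.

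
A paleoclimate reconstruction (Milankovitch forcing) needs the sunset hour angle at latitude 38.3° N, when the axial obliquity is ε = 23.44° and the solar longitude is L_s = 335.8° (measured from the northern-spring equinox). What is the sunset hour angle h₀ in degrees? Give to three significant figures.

Solar declination: sin δ = sin ε · sin L_s = sin 23.44° × sin 335.8° = -0.16306, so δ = -9.385°.
cos h₀ = −tan ϕ · tan δ = −tan(+38.3°) × tan(-9.385°) = 0.1305, so h₀ = 1.4399 rad = 82.50°.

h₀ = 82.5°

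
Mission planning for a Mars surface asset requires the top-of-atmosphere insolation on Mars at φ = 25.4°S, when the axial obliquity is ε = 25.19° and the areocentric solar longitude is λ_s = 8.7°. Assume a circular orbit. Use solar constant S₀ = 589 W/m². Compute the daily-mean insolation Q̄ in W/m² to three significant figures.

sin δ = sin 25.19° × sin 8.7° = 0.06438, so δ = +3.691°.
cos H₀ = −tan(-25.4°) tan(+3.691°) = 0.0306, H₀ = 1.5402 rad.
Bracket: H₀ sin φ sin δ + cos φ cos δ sin H₀ = 1.5402×-0.42894×0.06438 + 0.90334×0.99793×0.99953 = -0.042533 + 0.901046 = 0.858513.
Q̄ = (S₀/π) × [bracket] = (589/π) × 0.858513 = 161.0 W/m².

Q̄ ≈ 161 W/m²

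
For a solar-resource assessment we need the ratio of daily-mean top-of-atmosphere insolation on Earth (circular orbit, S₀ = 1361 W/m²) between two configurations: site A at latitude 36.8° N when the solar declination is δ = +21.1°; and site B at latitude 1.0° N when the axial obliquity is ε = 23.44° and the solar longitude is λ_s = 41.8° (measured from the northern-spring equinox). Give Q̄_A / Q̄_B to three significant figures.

— Configuration A (φ=+36.8°):
cos H₀ = −tan(+36.8°) tan(+21.100°) = -0.2887, H₀ = 1.8636 rad.
Bracket: H₀ sin φ sin δ + cos φ cos δ sin H₀ = 1.8636×0.59902×0.36000 + 0.80073×0.93295×0.95743 = 0.401880 + 0.715240 = 1.117120.
Q̄ = (S₀/π) × [bracket] = (1361/π) × 1.117120 = 483.96 W/m².
— Configuration B (φ=+1.0°):
Solar declination: sin δ = sin ε · sin λ_s = sin 23.44° × sin 41.8° = 0.26514, so δ = +15.375°.
cos H₀ = −tan(+1.0°) tan(+15.375°) = -0.0048, H₀ = 1.5756 rad.
Bracket: H₀ sin φ sin δ + cos φ cos δ sin H₀ = 1.5756×0.01745×0.26514 + 0.99985×0.96421×0.99999 = 0.007290 + 0.964056 = 0.971346.
Q̄ = (S₀/π) × [bracket] = (1361/π) × 0.971346 = 420.81 W/m².
Ratio Q̄_A / Q̄_B = 483.96 / 420.81 = 1.150.

Q̄_A / Q̄_B ≈ 1.15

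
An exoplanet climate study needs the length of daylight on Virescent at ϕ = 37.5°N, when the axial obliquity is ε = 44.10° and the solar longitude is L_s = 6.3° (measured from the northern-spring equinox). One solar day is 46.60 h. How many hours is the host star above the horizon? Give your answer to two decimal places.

Solar declination: sin δ = sin ε · sin L_s = sin 44.10° × sin 6.3° = 0.07637, so δ = +4.380°.
cos h₀ = −tan ϕ · tan δ = −tan(+37.5°) × tan(+4.380°) = -0.0588, so h₀ = 1.6296 rad = 93.37°.
Daylight = 2h₀/(2π) × 46.60 h = (1.6296/π) × 46.60 = 24.17 h.

24.17 h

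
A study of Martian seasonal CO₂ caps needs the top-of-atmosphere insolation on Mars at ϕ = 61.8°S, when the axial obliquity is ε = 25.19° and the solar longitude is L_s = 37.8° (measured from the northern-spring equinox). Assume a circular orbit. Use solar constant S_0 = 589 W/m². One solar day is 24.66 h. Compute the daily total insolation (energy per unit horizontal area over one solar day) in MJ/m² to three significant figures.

2.57 MJ/m²

Solar declination: sin δ = sin ε · sin L_s = sin 25.19° × sin 37.8° = 0.26087, so δ = +15.121°.
cos h₀ = −tan(-61.8°) tan(+15.121°) = 0.5040, h₀ = 1.0426 rad.
Bracket: h₀ sin ϕ sin δ + cos ϕ cos δ sin h₀ = 1.0426×-0.88130×0.26087 + 0.47255×0.96537×0.86372 = -0.239699 + 0.394017 = 0.154318.
Q̄ = (S_0/π) × [bracket] = (589/π) × 0.154318 = 28.932 W/m².
Daily total = Q̄ × 24.66 h × 3600 s/h = 28.932 × 24.66 × 3600 / 10⁶ = 2.568 MJ/m².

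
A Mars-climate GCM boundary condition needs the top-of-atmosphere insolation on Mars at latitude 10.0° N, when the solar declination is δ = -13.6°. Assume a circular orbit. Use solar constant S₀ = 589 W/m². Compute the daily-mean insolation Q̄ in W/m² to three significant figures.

cos H₀ = −tan(+10.0°) tan(-13.600°) = 0.0427, H₀ = 1.5281 rad.
Bracket: H₀ sin φ sin δ + cos φ cos δ sin H₀ = 1.5281×0.17365×-0.23514 + 0.98481×0.97196×0.99909 = -0.062395 + 0.956325 = 0.893930.
Q̄ = (S₀/π) × [bracket] = (589/π) × 0.893930 = 167.6 W/m².

Q̄ ≈ 168 W/m²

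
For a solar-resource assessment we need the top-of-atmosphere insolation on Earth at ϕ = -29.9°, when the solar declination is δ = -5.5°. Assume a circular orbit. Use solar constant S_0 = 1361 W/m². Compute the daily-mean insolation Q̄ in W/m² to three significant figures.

Q̄ ≈ 407 W/m²

cos h₀ = −tan(-29.9°) tan(-5.500°) = -0.0554, h₀ = 1.6262 rad.
Bracket: h₀ sin ϕ sin δ + cos ϕ cos δ sin h₀ = 1.6262×-0.49849×-0.09585 + 0.86690×0.99540×0.99847 = 0.077700 + 0.861592 = 0.939292.
Q̄ = (S_0/π) × [bracket] = (1361/π) × 0.939292 = 406.9 W/m².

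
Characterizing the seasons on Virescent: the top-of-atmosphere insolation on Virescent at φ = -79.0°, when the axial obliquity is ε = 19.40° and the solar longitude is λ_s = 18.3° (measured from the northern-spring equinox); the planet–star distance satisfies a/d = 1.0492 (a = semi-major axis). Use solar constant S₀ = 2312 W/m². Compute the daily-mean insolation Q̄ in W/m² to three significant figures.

Q̄ ≈ 46.4 W/m²

Solar declination: sin δ = sin ε · sin λ_s = sin 19.40° × sin 18.3° = 0.10430, so δ = +5.987°.
cos H₀ = −tan(-79.0°) tan(+5.987°) = 0.5395, H₀ = 1.0010 rad.
Bracket: H₀ sin φ sin δ + cos φ cos δ sin H₀ = 1.0010×-0.98163×0.10430 + 0.19081×0.99455×0.84199 = -0.102486 + 0.159785 = 0.057299.
Inverse-square distance factor (a/d)² = 1.0492² = 1.100821.
Q̄ = (S₀/π) × 1.100821 × [bracket] = (2312/π) × 1.100821 × 0.057299 = 46.42 W/m².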